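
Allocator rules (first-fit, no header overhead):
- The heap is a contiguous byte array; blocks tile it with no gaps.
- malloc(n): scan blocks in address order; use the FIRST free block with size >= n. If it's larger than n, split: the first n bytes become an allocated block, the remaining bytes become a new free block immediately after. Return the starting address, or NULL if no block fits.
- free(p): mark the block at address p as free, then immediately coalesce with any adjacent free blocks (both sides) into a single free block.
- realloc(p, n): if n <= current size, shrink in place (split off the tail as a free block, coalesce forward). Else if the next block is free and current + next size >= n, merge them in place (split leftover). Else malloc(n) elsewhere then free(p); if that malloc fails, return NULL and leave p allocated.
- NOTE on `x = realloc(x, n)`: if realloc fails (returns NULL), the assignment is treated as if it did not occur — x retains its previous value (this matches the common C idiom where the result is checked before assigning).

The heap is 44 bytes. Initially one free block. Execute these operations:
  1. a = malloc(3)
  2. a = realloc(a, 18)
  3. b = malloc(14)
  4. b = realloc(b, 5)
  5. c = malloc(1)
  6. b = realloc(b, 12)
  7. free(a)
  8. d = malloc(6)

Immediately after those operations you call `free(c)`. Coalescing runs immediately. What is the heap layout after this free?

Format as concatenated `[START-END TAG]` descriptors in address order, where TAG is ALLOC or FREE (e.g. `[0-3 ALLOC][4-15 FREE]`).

Op 1: a = malloc(3) -> a = 0; heap: [0-2 ALLOC][3-43 FREE]
Op 2: a = realloc(a, 18) -> a = 0; heap: [0-17 ALLOC][18-43 FREE]
Op 3: b = malloc(14) -> b = 18; heap: [0-17 ALLOC][18-31 ALLOC][32-43 FREE]
Op 4: b = realloc(b, 5) -> b = 18; heap: [0-17 ALLOC][18-22 ALLOC][23-43 FREE]
Op 5: c = malloc(1) -> c = 23; heap: [0-17 ALLOC][18-22 ALLOC][23-23 ALLOC][24-43 FREE]
Op 6: b = realloc(b, 12) -> b = 24; heap: [0-17 ALLOC][18-22 FREE][23-23 ALLOC][24-35 ALLOC][36-43 FREE]
Op 7: free(a) -> (freed a); heap: [0-22 FREE][23-23 ALLOC][24-35 ALLOC][36-43 FREE]
Op 8: d = malloc(6) -> d = 0; heap: [0-5 ALLOC][6-22 FREE][23-23 ALLOC][24-35 ALLOC][36-43 FREE]
free(c): c = 23 -> block [23-23 ALLOC]; mark free, coalesce with adjacent free neighbors -> [0-5 ALLOC][6-23 FREE][24-35 ALLOC][36-43 FREE]

Answer: [0-5 ALLOC][6-23 FREE][24-35 ALLOC][36-43 FREE]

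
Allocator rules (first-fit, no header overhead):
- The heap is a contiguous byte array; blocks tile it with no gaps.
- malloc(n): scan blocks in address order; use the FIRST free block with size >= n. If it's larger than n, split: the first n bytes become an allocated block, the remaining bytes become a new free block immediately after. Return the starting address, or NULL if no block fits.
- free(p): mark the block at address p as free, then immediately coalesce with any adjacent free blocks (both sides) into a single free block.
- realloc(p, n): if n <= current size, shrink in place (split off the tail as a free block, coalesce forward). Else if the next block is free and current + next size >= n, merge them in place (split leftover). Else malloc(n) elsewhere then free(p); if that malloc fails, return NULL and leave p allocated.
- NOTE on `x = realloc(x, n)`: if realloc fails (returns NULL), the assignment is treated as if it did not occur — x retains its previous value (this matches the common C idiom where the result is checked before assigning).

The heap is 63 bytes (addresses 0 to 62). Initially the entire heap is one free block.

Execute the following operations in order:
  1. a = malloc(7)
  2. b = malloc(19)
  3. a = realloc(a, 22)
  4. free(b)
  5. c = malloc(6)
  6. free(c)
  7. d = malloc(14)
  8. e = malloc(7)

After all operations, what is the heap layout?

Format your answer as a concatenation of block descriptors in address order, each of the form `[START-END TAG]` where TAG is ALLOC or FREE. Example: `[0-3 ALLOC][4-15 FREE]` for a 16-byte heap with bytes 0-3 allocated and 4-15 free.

Answer: [0-13 ALLOC][14-20 ALLOC][21-25 FREE][26-47 ALLOC][48-62 FREE]

Derivation:
Op 1: a = malloc(7) -> a = 0; heap: [0-6 ALLOC][7-62 FREE]
Op 2: b = malloc(19) -> b = 7; heap: [0-6 ALLOC][7-25 ALLOC][26-62 FREE]
Op 3: a = realloc(a, 22) -> a = 26; heap: [0-6 FREE][7-25 ALLOC][26-47 ALLOC][48-62 FREE]
Op 4: free(b) -> (freed b); heap: [0-25 FREE][26-47 ALLOC][48-62 FREE]
Op 5: c = malloc(6) -> c = 0; heap: [0-5 ALLOC][6-25 FREE][26-47 ALLOC][48-62 FREE]
Op 6: free(c) -> (freed c); heap: [0-25 FREE][26-47 ALLOC][48-62 FREE]
Op 7: d = malloc(14) -> d = 0; heap: [0-13 ALLOC][14-25 FREE][26-47 ALLOC][48-62 FREE]
Op 8: e = malloc(7) -> e = 14; heap: [0-13 ALLOC][14-20 ALLOC][21-25 FREE][26-47 ALLOC][48-62 FREE]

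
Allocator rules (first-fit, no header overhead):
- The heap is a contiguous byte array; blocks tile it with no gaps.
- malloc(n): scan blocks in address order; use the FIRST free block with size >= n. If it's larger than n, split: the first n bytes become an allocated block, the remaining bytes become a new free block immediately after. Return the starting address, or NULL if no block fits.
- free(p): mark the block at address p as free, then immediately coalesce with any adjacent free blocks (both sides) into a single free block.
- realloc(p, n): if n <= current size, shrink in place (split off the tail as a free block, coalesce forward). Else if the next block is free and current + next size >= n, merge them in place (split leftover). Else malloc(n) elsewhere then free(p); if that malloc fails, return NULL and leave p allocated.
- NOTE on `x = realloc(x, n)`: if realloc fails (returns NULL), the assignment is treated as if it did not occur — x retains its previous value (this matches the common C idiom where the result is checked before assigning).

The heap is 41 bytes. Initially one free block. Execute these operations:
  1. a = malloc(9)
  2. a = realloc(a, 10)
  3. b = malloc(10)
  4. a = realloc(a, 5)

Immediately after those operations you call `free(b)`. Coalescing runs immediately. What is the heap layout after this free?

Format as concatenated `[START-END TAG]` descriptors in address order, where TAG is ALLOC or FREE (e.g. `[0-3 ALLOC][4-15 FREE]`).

Op 1: a = malloc(9) -> a = 0; heap: [0-8 ALLOC][9-40 FREE]
Op 2: a = realloc(a, 10) -> a = 0; heap: [0-9 ALLOC][10-40 FREE]
Op 3: b = malloc(10) -> b = 10; heap: [0-9 ALLOC][10-19 ALLOC][20-40 FREE]
Op 4: a = realloc(a, 5) -> a = 0; heap: [0-4 ALLOC][5-9 FREE][10-19 ALLOC][20-40 FREE]
free(b): b = 10 -> block [10-19 ALLOC]; mark free, coalesce with adjacent free neighbors -> [0-4 ALLOC][5-40 FREE]

Answer: [0-4 ALLOC][5-40 FREE]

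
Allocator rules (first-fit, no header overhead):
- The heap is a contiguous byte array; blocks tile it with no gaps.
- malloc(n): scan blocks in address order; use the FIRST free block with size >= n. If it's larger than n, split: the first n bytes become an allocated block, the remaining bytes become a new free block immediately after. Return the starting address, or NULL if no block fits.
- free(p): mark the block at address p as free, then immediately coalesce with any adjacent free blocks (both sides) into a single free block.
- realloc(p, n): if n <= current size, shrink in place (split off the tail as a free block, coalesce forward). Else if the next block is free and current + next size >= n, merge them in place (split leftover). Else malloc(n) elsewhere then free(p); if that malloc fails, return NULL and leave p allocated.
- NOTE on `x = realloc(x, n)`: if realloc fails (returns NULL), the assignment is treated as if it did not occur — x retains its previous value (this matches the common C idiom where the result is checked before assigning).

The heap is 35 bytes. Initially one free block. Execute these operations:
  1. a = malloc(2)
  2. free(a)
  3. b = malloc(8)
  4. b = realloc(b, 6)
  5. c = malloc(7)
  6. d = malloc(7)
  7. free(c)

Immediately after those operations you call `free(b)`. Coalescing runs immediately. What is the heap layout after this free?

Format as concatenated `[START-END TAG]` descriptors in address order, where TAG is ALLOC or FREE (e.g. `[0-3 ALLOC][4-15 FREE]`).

Op 1: a = malloc(2) -> a = 0; heap: [0-1 ALLOC][2-34 FREE]
Op 2: free(a) -> (freed a); heap: [0-34 FREE]
Op 3: b = malloc(8) -> b = 0; heap: [0-7 ALLOC][8-34 FREE]
Op 4: b = realloc(b, 6) -> b = 0; heap: [0-5 ALLOC][6-34 FREE]
Op 5: c = malloc(7) -> c = 6; heap: [0-5 ALLOC][6-12 ALLOC][13-34 FREE]
Op 6: d = malloc(7) -> d = 13; heap: [0-5 ALLOC][6-12 ALLOC][13-19 ALLOC][20-34 FREE]
Op 7: free(c) -> (freed c); heap: [0-5 ALLOC][6-12 FREE][13-19 ALLOC][20-34 FREE]
free(b): b = 0 -> block [0-5 ALLOC]; mark free, coalesce with adjacent free neighbors -> [0-12 FREE][13-19 ALLOC][20-34 FREE]

Answer: [0-12 FREE][13-19 ALLOC][20-34 FREE]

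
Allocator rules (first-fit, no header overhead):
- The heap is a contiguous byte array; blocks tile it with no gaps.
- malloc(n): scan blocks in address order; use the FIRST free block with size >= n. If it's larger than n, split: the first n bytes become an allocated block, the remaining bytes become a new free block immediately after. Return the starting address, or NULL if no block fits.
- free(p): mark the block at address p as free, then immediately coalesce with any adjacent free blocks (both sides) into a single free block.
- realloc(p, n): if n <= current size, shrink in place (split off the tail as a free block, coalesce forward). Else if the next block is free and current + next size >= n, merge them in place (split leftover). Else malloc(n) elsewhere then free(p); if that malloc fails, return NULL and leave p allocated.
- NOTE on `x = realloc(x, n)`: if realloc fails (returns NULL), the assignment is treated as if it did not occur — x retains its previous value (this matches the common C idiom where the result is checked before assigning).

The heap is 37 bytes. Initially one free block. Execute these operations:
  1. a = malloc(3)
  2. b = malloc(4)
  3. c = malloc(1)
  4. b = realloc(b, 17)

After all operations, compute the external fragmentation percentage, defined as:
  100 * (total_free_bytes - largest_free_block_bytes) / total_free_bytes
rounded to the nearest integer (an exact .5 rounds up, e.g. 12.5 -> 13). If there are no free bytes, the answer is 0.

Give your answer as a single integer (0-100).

Answer: 25

Derivation:
Op 1: a = malloc(3) -> a = 0; heap: [0-2 ALLOC][3-36 FREE]
Op 2: b = malloc(4) -> b = 3; heap: [0-2 ALLOC][3-6 ALLOC][7-36 FREE]
Op 3: c = malloc(1) -> c = 7; heap: [0-2 ALLOC][3-6 ALLOC][7-7 ALLOC][8-36 FREE]
Op 4: b = realloc(b, 17) -> b = 8; heap: [0-2 ALLOC][3-6 FREE][7-7 ALLOC][8-24 ALLOC][25-36 FREE]
Free blocks: [4 12] total_free=16 largest=12 -> 100*(16-12)/16 = 400/16 = 25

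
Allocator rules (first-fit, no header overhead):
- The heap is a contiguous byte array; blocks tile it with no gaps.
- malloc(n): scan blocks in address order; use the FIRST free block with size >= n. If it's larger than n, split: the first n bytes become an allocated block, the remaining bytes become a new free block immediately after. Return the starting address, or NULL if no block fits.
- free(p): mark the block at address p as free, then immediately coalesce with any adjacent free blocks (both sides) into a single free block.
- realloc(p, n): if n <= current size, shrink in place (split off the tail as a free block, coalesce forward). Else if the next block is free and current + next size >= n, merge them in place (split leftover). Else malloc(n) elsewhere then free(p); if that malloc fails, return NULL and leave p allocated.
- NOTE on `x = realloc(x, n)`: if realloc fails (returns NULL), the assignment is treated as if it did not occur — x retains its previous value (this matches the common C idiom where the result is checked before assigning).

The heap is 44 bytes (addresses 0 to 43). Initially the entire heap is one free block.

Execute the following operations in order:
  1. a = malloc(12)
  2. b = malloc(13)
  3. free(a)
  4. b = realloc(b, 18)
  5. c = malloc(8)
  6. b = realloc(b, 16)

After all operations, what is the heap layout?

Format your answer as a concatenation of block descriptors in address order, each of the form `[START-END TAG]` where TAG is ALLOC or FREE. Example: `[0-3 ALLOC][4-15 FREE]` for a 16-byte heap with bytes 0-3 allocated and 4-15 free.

Answer: [0-7 ALLOC][8-11 FREE][12-27 ALLOC][28-43 FREE]

Derivation:
Op 1: a = malloc(12) -> a = 0; heap: [0-11 ALLOC][12-43 FREE]
Op 2: b = malloc(13) -> b = 12; heap: [0-11 ALLOC][12-24 ALLOC][25-43 FREE]
Op 3: free(a) -> (freed a); heap: [0-11 FREE][12-24 ALLOC][25-43 FREE]
Op 4: b = realloc(b, 18) -> b = 12; heap: [0-11 FREE][12-29 ALLOC][30-43 FREE]
Op 5: c = malloc(8) -> c = 0; heap: [0-7 ALLOC][8-11 FREE][12-29 ALLOC][30-43 FREE]
Op 6: b = realloc(b, 16) -> b = 12; heap: [0-7 ALLOC][8-11 FREE][12-27 ALLOC][28-43 FREE]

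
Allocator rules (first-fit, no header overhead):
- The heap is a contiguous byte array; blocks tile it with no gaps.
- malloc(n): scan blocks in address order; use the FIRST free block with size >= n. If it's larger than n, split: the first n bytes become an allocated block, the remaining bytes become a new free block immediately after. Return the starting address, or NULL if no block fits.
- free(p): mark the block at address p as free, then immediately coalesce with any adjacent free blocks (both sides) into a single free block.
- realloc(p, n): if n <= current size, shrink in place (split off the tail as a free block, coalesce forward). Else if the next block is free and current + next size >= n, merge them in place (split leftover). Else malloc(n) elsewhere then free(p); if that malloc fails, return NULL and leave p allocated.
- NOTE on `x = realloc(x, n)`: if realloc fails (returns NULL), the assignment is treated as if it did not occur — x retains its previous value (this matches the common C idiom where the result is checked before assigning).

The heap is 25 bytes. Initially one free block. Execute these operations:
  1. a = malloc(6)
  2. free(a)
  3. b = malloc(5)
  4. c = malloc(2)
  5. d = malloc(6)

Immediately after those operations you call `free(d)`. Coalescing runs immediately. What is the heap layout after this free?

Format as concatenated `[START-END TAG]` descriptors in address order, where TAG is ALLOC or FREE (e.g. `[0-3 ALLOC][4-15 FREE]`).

Answer: [0-4 ALLOC][5-6 ALLOC][7-24 FREE]

Derivation:
Op 1: a = malloc(6) -> a = 0; heap: [0-5 ALLOC][6-24 FREE]
Op 2: free(a) -> (freed a); heap: [0-24 FREE]
Op 3: b = malloc(5) -> b = 0; heap: [0-4 ALLOC][5-24 FREE]
Op 4: c = malloc(2) -> c = 5; heap: [0-4 ALLOC][5-6 ALLOC][7-24 FREE]
Op 5: d = malloc(6) -> d = 7; heap: [0-4 ALLOC][5-6 ALLOC][7-12 ALLOC][13-24 FREE]
free(d): d = 7 -> block [7-12 ALLOC]; mark free, coalesce with adjacent free neighbors -> [0-4 ALLOC][5-6 ALLOC][7-24 FREE]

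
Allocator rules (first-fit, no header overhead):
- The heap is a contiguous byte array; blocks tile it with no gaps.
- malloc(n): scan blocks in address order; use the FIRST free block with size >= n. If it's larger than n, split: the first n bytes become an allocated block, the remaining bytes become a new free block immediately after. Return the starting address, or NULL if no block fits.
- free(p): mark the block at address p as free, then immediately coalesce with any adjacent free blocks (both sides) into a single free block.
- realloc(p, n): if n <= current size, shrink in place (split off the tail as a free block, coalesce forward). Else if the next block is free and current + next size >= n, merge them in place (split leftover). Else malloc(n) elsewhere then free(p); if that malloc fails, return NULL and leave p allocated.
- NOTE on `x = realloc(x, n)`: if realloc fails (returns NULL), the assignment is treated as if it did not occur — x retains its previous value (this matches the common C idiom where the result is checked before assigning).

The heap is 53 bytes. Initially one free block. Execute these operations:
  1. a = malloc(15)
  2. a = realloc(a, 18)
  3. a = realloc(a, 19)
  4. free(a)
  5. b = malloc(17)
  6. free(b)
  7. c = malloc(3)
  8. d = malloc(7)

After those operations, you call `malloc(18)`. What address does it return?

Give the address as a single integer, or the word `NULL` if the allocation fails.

Answer: 10

Derivation:
Op 1: a = malloc(15) -> a = 0; heap: [0-14 ALLOC][15-52 FREE]
Op 2: a = realloc(a, 18) -> a = 0; heap: [0-17 ALLOC][18-52 FREE]
Op 3: a = realloc(a, 19) -> a = 0; heap: [0-18 ALLOC][19-52 FREE]
Op 4: free(a) -> (freed a); heap: [0-52 FREE]
Op 5: b = malloc(17) -> b = 0; heap: [0-16 ALLOC][17-52 FREE]
Op 6: free(b) -> (freed b); heap: [0-52 FREE]
Op 7: c = malloc(3) -> c = 0; heap: [0-2 ALLOC][3-52 FREE]
Op 8: d = malloc(7) -> d = 3; heap: [0-2 ALLOC][3-9 ALLOC][10-52 FREE]
malloc(18): first-fit scan over [0-2 ALLOC][3-9 ALLOC][10-52 FREE] -> 10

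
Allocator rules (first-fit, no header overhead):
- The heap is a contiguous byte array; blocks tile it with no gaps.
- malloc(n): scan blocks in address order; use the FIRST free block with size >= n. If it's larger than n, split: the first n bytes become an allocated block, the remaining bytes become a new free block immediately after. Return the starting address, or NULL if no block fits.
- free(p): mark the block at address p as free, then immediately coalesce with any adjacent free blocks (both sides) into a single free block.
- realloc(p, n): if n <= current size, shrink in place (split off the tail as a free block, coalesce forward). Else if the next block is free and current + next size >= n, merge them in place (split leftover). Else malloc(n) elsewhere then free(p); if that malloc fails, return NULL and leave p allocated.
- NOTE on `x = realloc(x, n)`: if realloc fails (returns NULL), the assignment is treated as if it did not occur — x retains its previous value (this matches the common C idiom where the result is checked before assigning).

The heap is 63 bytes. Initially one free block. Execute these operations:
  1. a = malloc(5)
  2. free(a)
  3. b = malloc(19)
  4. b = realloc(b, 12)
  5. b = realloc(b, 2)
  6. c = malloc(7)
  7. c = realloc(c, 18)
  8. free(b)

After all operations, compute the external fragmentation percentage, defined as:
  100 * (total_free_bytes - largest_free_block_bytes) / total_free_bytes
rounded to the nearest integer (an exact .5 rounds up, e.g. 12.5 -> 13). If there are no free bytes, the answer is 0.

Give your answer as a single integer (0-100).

Answer: 4

Derivation:
Op 1: a = malloc(5) -> a = 0; heap: [0-4 ALLOC][5-62 FREE]
Op 2: free(a) -> (freed a); heap: [0-62 FREE]
Op 3: b = malloc(19) -> b = 0; heap: [0-18 ALLOC][19-62 FREE]
Op 4: b = realloc(b, 12) -> b = 0; heap: [0-11 ALLOC][12-62 FREE]
Op 5: b = realloc(b, 2) -> b = 0; heap: [0-1 ALLOC][2-62 FREE]
Op 6: c = malloc(7) -> c = 2; heap: [0-1 ALLOC][2-8 ALLOC][9-62 FREE]
Op 7: c = realloc(c, 18) -> c = 2; heap: [0-1 ALLOC][2-19 ALLOC][20-62 FREE]
Op 8: free(b) -> (freed b); heap: [0-1 FREE][2-19 ALLOC][20-62 FREE]
Free blocks: [2 43] total_free=45 largest=43 -> 100*(45-43)/45 = 200/45 ≈ 4.444 -> rounds to 4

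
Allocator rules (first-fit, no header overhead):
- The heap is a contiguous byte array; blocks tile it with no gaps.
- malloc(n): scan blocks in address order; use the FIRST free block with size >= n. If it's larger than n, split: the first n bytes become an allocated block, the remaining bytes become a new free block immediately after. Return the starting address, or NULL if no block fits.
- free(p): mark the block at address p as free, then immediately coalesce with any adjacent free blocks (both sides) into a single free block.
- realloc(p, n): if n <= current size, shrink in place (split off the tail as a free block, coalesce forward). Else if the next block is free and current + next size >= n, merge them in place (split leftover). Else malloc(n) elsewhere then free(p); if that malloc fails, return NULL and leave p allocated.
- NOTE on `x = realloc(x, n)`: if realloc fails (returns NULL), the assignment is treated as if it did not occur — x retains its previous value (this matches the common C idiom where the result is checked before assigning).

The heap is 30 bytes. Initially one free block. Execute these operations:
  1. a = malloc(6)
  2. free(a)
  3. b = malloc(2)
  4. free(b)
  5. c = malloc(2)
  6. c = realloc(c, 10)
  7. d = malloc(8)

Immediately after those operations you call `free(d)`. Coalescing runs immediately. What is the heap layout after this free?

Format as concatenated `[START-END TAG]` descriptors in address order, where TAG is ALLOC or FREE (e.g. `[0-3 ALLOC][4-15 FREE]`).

Op 1: a = malloc(6) -> a = 0; heap: [0-5 ALLOC][6-29 FREE]
Op 2: free(a) -> (freed a); heap: [0-29 FREE]
Op 3: b = malloc(2) -> b = 0; heap: [0-1 ALLOC][2-29 FREE]
Op 4: free(b) -> (freed b); heap: [0-29 FREE]
Op 5: c = malloc(2) -> c = 0; heap: [0-1 ALLOC][2-29 FREE]
Op 6: c = realloc(c, 10) -> c = 0; heap: [0-9 ALLOC][10-29 FREE]
Op 7: d = malloc(8) -> d = 10; heap: [0-9 ALLOC][10-17 ALLOC][18-29 FREE]
free(d): d = 10 -> block [10-17 ALLOC]; mark free, coalesce with adjacent free neighbors -> [0-9 ALLOC][10-29 FREE]

Answer: [0-9 ALLOC][10-29 FREE]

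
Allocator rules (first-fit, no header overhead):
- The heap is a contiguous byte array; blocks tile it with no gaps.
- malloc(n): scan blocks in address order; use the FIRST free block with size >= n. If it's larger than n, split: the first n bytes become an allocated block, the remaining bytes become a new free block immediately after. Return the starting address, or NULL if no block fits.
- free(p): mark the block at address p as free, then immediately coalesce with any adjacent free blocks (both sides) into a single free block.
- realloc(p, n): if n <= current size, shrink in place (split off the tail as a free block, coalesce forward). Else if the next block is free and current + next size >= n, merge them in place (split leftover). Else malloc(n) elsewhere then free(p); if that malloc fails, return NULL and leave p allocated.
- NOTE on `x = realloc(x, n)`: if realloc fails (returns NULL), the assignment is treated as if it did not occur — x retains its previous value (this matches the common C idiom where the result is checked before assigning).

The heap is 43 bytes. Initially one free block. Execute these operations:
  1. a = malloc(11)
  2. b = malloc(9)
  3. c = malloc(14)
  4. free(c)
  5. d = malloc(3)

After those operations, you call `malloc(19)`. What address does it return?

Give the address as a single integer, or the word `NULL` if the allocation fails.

Op 1: a = malloc(11) -> a = 0; heap: [0-10 ALLOC][11-42 FREE]
Op 2: b = malloc(9) -> b = 11; heap: [0-10 ALLOC][11-19 ALLOC][20-42 FREE]
Op 3: c = malloc(14) -> c = 20; heap: [0-10 ALLOC][11-19 ALLOC][20-33 ALLOC][34-42 FREE]
Op 4: free(c) -> (freed c); heap: [0-10 ALLOC][11-19 ALLOC][20-42 FREE]
Op 5: d = malloc(3) -> d = 20; heap: [0-10 ALLOC][11-19 ALLOC][20-22 ALLOC][23-42 FREE]
malloc(19): first-fit scan over [0-10 ALLOC][11-19 ALLOC][20-22 ALLOC][23-42 FREE] -> 23

Answer: 23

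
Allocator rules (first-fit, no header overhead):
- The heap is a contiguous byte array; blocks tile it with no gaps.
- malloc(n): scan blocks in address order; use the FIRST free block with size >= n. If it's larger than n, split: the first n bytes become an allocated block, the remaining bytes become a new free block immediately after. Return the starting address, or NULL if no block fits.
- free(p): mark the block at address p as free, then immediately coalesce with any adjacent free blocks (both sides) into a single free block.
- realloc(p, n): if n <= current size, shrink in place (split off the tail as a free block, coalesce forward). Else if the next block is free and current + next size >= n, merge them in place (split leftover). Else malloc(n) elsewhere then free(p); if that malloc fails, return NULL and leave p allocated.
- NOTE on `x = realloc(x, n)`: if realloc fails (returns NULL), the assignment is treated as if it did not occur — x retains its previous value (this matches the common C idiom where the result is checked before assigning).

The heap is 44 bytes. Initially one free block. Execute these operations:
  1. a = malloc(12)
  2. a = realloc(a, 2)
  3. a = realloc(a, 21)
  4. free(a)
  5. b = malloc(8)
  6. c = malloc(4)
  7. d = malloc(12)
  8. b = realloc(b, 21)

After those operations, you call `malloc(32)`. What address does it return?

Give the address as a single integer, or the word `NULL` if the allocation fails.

Op 1: a = malloc(12) -> a = 0; heap: [0-11 ALLOC][12-43 FREE]
Op 2: a = realloc(a, 2) -> a = 0; heap: [0-1 ALLOC][2-43 FREE]
Op 3: a = realloc(a, 21) -> a = 0; heap: [0-20 ALLOC][21-43 FREE]
Op 4: free(a) -> (freed a); heap: [0-43 FREE]
Op 5: b = malloc(8) -> b = 0; heap: [0-7 ALLOC][8-43 FREE]
Op 6: c = malloc(4) -> c = 8; heap: [0-7 ALLOC][8-11 ALLOC][12-43 FREE]
Op 7: d = malloc(12) -> d = 12; heap: [0-7 ALLOC][8-11 ALLOC][12-23 ALLOC][24-43 FREE]
Op 8: b = realloc(b, 21) -> NULL (b unchanged); heap: [0-7 ALLOC][8-11 ALLOC][12-23 ALLOC][24-43 FREE]
malloc(32): first-fit scan over [0-7 ALLOC][8-11 ALLOC][12-23 ALLOC][24-43 FREE] -> NULL

Answer: NULL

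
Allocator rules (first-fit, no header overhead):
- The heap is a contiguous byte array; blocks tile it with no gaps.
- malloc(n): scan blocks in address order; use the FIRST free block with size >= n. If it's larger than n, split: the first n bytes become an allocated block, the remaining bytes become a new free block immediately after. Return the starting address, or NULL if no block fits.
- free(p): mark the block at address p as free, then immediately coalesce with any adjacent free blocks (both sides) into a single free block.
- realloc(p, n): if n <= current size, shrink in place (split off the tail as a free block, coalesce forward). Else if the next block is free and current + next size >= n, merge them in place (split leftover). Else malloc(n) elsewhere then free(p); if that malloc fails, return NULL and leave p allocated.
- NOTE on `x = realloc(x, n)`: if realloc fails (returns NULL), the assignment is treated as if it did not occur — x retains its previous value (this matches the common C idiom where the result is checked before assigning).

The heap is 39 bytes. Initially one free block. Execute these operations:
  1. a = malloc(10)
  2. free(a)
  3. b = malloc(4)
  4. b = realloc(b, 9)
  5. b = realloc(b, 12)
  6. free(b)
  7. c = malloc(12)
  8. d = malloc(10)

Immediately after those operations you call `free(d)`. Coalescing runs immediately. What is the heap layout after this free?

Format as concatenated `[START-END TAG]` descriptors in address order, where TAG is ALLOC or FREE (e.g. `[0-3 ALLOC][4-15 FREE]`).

Op 1: a = malloc(10) -> a = 0; heap: [0-9 ALLOC][10-38 FREE]
Op 2: free(a) -> (freed a); heap: [0-38 FREE]
Op 3: b = malloc(4) -> b = 0; heap: [0-3 ALLOC][4-38 FREE]
Op 4: b = realloc(b, 9) -> b = 0; heap: [0-8 ALLOC][9-38 FREE]
Op 5: b = realloc(b, 12) -> b = 0; heap: [0-11 ALLOC][12-38 FREE]
Op 6: free(b) -> (freed b); heap: [0-38 FREE]
Op 7: c = malloc(12) -> c = 0; heap: [0-11 ALLOC][12-38 FREE]
Op 8: d = malloc(10) -> d = 12; heap: [0-11 ALLOC][12-21 ALLOC][22-38 FREE]
free(d): d = 12 -> block [12-21 ALLOC]; mark free, coalesce with adjacent free neighbors -> [0-11 ALLOC][12-38 FREE]

Answer: [0-11 ALLOC][12-38 FREE]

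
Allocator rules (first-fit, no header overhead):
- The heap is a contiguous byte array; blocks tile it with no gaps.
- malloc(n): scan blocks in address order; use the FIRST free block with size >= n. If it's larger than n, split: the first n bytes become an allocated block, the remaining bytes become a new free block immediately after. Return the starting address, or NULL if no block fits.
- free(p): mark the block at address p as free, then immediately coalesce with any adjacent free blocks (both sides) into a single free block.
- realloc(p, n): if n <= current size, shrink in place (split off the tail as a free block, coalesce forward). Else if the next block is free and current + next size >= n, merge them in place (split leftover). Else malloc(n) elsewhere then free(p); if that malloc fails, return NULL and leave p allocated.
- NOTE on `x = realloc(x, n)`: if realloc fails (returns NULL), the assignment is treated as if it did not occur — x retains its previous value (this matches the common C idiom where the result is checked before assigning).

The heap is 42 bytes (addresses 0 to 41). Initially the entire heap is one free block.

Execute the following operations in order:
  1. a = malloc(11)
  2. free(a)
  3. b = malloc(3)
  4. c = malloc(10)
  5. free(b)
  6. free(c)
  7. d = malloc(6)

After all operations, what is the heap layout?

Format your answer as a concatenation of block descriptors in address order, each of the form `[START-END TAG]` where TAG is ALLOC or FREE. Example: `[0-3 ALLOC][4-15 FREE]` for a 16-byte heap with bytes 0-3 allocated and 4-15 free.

Op 1: a = malloc(11) -> a = 0; heap: [0-10 ALLOC][11-41 FREE]
Op 2: free(a) -> (freed a); heap: [0-41 FREE]
Op 3: b = malloc(3) -> b = 0; heap: [0-2 ALLOC][3-41 FREE]
Op 4: c = malloc(10) -> c = 3; heap: [0-2 ALLOC][3-12 ALLOC][13-41 FREE]
Op 5: free(b) -> (freed b); heap: [0-2 FREE][3-12 ALLOC][13-41 FREE]
Op 6: free(c) -> (freed c); heap: [0-41 FREE]
Op 7: d = malloc(6) -> d = 0; heap: [0-5 ALLOC][6-41 FREE]

Answer: [0-5 ALLOC][6-41 FREE]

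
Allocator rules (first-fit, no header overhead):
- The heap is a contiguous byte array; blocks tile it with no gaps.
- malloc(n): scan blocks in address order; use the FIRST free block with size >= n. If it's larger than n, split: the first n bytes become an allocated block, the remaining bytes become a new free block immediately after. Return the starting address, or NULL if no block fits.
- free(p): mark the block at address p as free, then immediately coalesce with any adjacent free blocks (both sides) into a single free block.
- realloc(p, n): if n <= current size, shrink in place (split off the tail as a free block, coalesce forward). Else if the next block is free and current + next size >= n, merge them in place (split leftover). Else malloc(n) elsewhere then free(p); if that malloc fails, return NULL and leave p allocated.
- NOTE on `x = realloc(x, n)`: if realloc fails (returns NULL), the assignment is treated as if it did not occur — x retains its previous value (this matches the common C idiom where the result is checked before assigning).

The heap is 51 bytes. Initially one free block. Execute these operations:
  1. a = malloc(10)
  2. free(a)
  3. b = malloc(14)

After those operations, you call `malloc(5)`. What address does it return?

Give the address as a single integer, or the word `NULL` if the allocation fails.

Op 1: a = malloc(10) -> a = 0; heap: [0-9 ALLOC][10-50 FREE]
Op 2: free(a) -> (freed a); heap: [0-50 FREE]
Op 3: b = malloc(14) -> b = 0; heap: [0-13 ALLOC][14-50 FREE]
malloc(5): first-fit scan over [0-13 ALLOC][14-50 FREE] -> 14

Answer: 14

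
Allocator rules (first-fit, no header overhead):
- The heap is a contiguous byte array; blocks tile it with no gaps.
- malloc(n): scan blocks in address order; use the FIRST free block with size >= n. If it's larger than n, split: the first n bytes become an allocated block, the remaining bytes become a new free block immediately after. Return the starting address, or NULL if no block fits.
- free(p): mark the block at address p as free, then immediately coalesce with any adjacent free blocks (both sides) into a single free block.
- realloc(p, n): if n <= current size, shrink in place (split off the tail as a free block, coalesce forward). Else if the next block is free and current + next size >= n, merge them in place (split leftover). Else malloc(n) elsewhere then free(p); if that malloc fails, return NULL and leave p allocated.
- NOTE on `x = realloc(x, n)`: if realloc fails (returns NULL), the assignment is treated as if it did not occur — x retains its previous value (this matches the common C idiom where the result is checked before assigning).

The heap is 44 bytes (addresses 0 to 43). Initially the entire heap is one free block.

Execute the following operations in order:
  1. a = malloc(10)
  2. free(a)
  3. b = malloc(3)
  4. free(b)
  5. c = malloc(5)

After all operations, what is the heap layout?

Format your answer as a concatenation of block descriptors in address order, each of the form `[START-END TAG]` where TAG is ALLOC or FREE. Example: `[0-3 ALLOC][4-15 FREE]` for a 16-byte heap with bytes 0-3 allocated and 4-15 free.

Op 1: a = malloc(10) -> a = 0; heap: [0-9 ALLOC][10-43 FREE]
Op 2: free(a) -> (freed a); heap: [0-43 FREE]
Op 3: b = malloc(3) -> b = 0; heap: [0-2 ALLOC][3-43 FREE]
Op 4: free(b) -> (freed b); heap: [0-43 FREE]
Op 5: c = malloc(5) -> c = 0; heap: [0-4 ALLOC][5-43 FREE]

Answer: [0-4 ALLOC][5-43 FREE]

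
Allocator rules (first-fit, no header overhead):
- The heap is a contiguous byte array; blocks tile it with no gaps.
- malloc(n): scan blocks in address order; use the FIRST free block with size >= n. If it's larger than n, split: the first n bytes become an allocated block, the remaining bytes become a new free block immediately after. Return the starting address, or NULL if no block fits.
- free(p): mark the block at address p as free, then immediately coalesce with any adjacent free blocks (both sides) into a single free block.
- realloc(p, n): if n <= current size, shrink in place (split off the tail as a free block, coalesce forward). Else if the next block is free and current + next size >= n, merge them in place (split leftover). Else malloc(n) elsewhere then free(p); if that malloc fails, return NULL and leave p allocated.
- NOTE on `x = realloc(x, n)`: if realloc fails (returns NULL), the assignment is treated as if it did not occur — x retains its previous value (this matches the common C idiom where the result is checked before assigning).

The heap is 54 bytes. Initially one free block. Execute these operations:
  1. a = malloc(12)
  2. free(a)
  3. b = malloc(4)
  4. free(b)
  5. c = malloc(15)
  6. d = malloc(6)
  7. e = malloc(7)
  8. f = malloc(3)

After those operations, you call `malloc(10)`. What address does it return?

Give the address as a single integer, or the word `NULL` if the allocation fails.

Op 1: a = malloc(12) -> a = 0; heap: [0-11 ALLOC][12-53 FREE]
Op 2: free(a) -> (freed a); heap: [0-53 FREE]
Op 3: b = malloc(4) -> b = 0; heap: [0-3 ALLOC][4-53 FREE]
Op 4: free(b) -> (freed b); heap: [0-53 FREE]
Op 5: c = malloc(15) -> c = 0; heap: [0-14 ALLOC][15-53 FREE]
Op 6: d = malloc(6) -> d = 15; heap: [0-14 ALLOC][15-20 ALLOC][21-53 FREE]
Op 7: e = malloc(7) -> e = 21; heap: [0-14 ALLOC][15-20 ALLOC][21-27 ALLOC][28-53 FREE]
Op 8: f = malloc(3) -> f = 28; heap: [0-14 ALLOC][15-20 ALLOC][21-27 ALLOC][28-30 ALLOC][31-53 FREE]
malloc(10): first-fit scan over [0-14 ALLOC][15-20 ALLOC][21-27 ALLOC][28-30 ALLOC][31-53 FREE] -> 31

Answer: 31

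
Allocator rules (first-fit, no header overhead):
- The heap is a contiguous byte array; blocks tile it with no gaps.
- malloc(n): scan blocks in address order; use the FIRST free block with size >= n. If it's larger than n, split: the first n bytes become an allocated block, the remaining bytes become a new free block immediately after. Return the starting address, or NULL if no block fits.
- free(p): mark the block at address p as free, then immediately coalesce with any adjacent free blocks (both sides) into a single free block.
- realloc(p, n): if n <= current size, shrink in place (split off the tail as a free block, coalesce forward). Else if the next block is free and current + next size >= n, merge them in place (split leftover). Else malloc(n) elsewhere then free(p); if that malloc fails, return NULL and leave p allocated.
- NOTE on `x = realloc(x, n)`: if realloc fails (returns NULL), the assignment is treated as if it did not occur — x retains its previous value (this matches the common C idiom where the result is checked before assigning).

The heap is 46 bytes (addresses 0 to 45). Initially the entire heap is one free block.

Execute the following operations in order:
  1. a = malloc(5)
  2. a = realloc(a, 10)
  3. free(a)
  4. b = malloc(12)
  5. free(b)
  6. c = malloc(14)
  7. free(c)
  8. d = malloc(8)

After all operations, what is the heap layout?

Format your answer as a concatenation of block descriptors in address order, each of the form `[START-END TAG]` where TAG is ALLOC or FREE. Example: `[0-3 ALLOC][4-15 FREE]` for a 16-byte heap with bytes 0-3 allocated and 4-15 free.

Op 1: a = malloc(5) -> a = 0; heap: [0-4 ALLOC][5-45 FREE]
Op 2: a = realloc(a, 10) -> a = 0; heap: [0-9 ALLOC][10-45 FREE]
Op 3: free(a) -> (freed a); heap: [0-45 FREE]
Op 4: b = malloc(12) -> b = 0; heap: [0-11 ALLOC][12-45 FREE]
Op 5: free(b) -> (freed b); heap: [0-45 FREE]
Op 6: c = malloc(14) -> c = 0; heap: [0-13 ALLOC][14-45 FREE]
Op 7: free(c) -> (freed c); heap: [0-45 FREE]
Op 8: d = malloc(8) -> d = 0; heap: [0-7 ALLOC][8-45 FREE]

Answer: [0-7 ALLOC][8-45 FREE]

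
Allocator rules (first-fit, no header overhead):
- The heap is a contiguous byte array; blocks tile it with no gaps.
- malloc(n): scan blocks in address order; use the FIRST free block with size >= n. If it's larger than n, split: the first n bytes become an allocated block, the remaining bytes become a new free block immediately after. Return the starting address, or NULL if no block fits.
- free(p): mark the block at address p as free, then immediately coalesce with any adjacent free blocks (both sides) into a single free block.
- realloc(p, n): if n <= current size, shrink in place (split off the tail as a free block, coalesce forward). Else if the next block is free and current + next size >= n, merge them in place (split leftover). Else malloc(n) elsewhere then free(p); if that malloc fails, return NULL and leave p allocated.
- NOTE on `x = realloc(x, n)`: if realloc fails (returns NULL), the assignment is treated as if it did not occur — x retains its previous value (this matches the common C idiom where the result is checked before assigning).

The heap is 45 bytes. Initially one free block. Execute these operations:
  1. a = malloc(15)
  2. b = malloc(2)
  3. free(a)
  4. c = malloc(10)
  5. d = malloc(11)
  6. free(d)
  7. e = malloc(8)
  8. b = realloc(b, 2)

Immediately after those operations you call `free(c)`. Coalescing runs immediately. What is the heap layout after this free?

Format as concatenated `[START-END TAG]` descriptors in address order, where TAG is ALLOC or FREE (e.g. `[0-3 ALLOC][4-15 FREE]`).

Answer: [0-14 FREE][15-16 ALLOC][17-24 ALLOC][25-44 FREE]

Derivation:
Op 1: a = malloc(15) -> a = 0; heap: [0-14 ALLOC][15-44 FREE]
Op 2: b = malloc(2) -> b = 15; heap: [0-14 ALLOC][15-16 ALLOC][17-44 FREE]
Op 3: free(a) -> (freed a); heap: [0-14 FREE][15-16 ALLOC][17-44 FREE]
Op 4: c = malloc(10) -> c = 0; heap: [0-9 ALLOC][10-14 FREE][15-16 ALLOC][17-44 FREE]
Op 5: d = malloc(11) -> d = 17; heap: [0-9 ALLOC][10-14 FREE][15-16 ALLOC][17-27 ALLOC][28-44 FREE]
Op 6: free(d) -> (freed d); heap: [0-9 ALLOC][10-14 FREE][15-16 ALLOC][17-44 FREE]
Op 7: e = malloc(8) -> e = 17; heap: [0-9 ALLOC][10-14 FREE][15-16 ALLOC][17-24 ALLOC][25-44 FREE]
Op 8: b = realloc(b, 2) -> b = 15; heap: [0-9 ALLOC][10-14 FREE][15-16 ALLOC][17-24 ALLOC][25-44 FREE]
free(c): c = 0 -> block [0-9 ALLOC]; mark free, coalesce with adjacent free neighbors -> [0-14 FREE][15-16 ALLOC][17-24 ALLOC][25-44 FREE]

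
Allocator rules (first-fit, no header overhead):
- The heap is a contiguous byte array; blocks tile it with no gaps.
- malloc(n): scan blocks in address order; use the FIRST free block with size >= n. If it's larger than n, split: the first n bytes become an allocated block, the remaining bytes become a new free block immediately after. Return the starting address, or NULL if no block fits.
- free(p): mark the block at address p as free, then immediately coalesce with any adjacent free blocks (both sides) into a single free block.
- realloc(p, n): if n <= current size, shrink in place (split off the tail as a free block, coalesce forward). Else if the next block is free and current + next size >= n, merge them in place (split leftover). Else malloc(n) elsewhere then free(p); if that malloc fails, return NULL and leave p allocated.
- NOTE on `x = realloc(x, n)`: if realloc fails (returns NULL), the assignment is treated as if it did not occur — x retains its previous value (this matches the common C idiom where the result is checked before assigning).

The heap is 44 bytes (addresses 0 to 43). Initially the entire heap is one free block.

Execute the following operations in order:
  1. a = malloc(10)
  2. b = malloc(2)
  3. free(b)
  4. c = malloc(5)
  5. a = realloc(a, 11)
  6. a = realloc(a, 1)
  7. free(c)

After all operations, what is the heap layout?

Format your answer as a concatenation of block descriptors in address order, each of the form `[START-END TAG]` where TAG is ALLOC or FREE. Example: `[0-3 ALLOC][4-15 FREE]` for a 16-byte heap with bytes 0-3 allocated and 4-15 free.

Answer: [0-14 FREE][15-15 ALLOC][16-43 FREE]

Derivation:
Op 1: a = malloc(10) -> a = 0; heap: [0-9 ALLOC][10-43 FREE]
Op 2: b = malloc(2) -> b = 10; heap: [0-9 ALLOC][10-11 ALLOC][12-43 FREE]
Op 3: free(b) -> (freed b); heap: [0-9 ALLOC][10-43 FREE]
Op 4: c = malloc(5) -> c = 10; heap: [0-9 ALLOC][10-14 ALLOC][15-43 FREE]
Op 5: a = realloc(a, 11) -> a = 15; heap: [0-9 FREE][10-14 ALLOC][15-25 ALLOC][26-43 FREE]
Op 6: a = realloc(a, 1) -> a = 15; heap: [0-9 FREE][10-14 ALLOC][15-15 ALLOC][16-43 FREE]
Op 7: free(c) -> (freed c); heap: [0-14 FREE][15-15 ALLOC][16-43 FREE]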